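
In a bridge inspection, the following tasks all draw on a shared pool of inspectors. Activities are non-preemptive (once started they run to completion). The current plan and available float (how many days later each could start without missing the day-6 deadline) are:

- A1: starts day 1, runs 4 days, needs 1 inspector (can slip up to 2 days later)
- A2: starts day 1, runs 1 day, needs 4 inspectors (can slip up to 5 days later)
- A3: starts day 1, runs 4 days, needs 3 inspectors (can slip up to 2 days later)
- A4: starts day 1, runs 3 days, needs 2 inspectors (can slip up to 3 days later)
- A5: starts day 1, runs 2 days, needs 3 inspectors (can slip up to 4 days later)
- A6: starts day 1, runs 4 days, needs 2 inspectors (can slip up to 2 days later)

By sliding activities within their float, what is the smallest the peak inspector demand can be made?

8

Early-start (A1@1, A2@1, A3@1, A4@1, A5@1, A6@1) gives peak 15: d1:15  d2:11  d3:8  d4:6  d5:0  d6:0.
Shift A4→2, A5→5, A6→2.
Schedule A1@1, A2@1, A3@1, A4@2, A5@5, A6@2: d1:8  d2:8  d3:8  d4:8  d5:5  d6:3 — peak 8.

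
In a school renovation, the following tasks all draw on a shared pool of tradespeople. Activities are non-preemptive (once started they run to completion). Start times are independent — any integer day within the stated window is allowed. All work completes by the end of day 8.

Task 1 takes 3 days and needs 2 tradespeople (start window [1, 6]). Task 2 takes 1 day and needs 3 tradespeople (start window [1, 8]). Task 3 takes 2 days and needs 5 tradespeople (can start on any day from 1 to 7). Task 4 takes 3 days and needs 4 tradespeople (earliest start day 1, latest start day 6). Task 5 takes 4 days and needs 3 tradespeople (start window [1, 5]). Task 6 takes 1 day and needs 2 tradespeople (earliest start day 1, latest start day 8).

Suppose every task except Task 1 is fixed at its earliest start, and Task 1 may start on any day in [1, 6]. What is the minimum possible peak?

17

Task 1@1: d1:19  d2:14  d3:9  d4:3  d5:0  d6:0  d7:0  d8:0 → peak 19
Task 1@2: d1:17  d2:14  d3:9  d4:5  d5:0  d6:0  d7:0  d8:0 → peak 17
Task 1@3: d1:17  d2:12  d3:9  d4:5  d5:2  d6:0  d7:0  d8:0 → peak 17
Task 1@4: d1:17  d2:12  d3:7  d4:5  d5:2  d6:2  d7:0  d8:0 → peak 17
Task 1@5: d1:17  d2:12  d3:7  d4:3  d5:2  d6:2  d7:2  d8:0 → peak 17
Task 1@6: d1:17  d2:12  d3:7  d4:3  d5:0  d6:2  d7:2  d8:2 → peak 17
Best is Task 1@2, peak 17.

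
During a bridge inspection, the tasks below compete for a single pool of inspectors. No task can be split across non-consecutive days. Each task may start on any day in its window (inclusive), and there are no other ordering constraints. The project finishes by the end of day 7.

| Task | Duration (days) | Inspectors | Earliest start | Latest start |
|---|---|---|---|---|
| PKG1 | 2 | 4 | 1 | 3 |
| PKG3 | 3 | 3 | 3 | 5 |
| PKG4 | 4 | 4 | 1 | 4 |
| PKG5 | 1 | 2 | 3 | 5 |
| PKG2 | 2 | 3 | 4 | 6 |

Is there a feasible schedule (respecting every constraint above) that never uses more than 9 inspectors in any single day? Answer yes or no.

yes

Schedule PKG1@1, PKG3@3, PKG4@4, PKG5@3, PKG2@6: d1:4  d2:4  d3:5  d4:7  d5:7  d6:7  d7:7 — peak 7 ≤ 9.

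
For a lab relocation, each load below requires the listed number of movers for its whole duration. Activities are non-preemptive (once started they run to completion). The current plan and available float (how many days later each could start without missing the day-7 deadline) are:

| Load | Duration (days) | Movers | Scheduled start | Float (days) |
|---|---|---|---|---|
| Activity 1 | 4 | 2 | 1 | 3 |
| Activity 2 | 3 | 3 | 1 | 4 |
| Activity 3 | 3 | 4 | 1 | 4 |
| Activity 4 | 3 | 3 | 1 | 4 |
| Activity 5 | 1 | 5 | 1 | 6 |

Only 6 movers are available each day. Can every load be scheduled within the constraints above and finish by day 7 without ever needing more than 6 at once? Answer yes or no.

no

Total mover-days = 43; over 7 days the average is 43/7 > 6, so some day must exceed 6.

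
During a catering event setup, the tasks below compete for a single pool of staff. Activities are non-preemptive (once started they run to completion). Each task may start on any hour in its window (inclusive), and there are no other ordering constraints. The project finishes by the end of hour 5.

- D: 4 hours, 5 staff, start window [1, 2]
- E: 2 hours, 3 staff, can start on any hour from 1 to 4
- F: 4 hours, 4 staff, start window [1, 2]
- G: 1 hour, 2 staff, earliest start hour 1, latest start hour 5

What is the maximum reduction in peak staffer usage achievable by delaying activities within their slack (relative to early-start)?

2

Early-start peak: h1:14  h2:12  h3:9  h4:9  h5:0 ⇒ 14.
Leveled (D@1, E@1, F@1, G@3): h1:12  h2:12  h3:11  h4:9  h5:0 ⇒ 12.
Reduction 14 − 12 = 2.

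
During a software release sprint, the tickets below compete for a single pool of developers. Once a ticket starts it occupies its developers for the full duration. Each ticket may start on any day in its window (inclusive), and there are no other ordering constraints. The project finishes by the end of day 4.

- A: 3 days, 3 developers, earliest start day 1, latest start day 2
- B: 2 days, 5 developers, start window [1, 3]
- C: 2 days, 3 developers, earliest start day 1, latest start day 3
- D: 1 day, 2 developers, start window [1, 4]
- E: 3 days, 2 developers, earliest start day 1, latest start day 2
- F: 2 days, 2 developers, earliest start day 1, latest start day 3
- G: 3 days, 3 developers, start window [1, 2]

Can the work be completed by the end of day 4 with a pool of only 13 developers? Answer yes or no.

Schedule A@1, B@1, C@3, D@1, E@1, F@3, G@2: d1:12  d2:13  d3:13  d4:8 — peak 13 ≤ 13.

yes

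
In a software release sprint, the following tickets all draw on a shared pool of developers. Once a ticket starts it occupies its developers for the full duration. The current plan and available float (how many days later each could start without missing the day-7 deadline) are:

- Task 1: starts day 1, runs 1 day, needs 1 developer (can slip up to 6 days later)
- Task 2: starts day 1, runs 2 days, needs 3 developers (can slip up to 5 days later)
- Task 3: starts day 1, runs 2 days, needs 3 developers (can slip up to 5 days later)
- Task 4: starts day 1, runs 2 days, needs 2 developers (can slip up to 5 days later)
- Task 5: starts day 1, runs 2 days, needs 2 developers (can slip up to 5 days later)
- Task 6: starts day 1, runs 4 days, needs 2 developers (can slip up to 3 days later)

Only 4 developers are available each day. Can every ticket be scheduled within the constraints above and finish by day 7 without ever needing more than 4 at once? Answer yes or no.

Total developer-days = 29; over 7 days the average is 29/7 > 4, so some day must exceed 4.

no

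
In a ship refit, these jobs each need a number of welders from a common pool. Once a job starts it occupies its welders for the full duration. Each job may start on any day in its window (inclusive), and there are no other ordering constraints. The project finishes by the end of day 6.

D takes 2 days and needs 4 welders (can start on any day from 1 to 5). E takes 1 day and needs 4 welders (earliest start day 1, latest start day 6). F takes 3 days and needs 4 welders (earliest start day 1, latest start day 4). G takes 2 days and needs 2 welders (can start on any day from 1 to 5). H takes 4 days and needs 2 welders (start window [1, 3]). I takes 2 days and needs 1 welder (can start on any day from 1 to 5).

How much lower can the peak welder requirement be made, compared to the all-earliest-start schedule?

Early-start peak: d1:17  d2:13  d3:6  d4:2  d5:0  d6:0 ⇒ 17.
Leveled (D@1, E@3, F@4, G@1, H@3, I@1): d1:7  d2:7  d3:6  d4:6  d5:6  d6:6 ⇒ 7.
Reduction 17 − 7 = 10.

10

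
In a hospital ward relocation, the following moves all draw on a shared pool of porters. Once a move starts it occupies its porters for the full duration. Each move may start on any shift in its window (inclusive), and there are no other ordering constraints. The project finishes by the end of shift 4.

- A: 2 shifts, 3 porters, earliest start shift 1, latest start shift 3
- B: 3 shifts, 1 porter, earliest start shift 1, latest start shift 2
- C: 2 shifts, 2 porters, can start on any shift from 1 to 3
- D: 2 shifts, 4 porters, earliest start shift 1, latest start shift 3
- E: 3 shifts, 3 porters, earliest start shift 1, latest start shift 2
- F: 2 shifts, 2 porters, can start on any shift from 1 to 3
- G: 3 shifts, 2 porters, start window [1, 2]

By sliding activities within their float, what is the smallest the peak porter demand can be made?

12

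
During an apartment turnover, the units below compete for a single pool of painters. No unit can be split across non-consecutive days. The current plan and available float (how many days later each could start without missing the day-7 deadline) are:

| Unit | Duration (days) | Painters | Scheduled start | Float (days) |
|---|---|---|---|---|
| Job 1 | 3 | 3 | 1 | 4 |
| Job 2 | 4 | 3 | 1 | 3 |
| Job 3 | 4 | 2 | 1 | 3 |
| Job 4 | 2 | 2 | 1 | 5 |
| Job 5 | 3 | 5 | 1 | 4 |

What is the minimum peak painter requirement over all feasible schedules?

Early-start (Job 1@1, Job 2@1, Job 3@1, Job 4@1, Job 5@1) gives peak 15: d1:15  d2:15  d3:13  d4:5  d5:0  d6:0  d7:0.
Shift Job 4→4, Job 5→5.
Schedule Job 1@1, Job 2@1, Job 3@1, Job 4@4, Job 5@5: d1:8  d2:8  d3:8  d4:7  d5:7  d6:5  d7:5 — peak 8.

8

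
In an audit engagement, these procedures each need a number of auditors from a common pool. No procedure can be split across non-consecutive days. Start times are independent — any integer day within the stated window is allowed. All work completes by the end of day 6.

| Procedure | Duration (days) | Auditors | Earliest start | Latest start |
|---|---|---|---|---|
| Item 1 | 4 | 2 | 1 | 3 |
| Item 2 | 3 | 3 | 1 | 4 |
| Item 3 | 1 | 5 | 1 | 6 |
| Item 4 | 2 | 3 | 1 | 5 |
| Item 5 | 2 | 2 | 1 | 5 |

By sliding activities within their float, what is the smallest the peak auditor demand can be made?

7

Early-start (Item 1@1, Item 2@1, Item 3@1, Item 4@1, Item 5@1) gives peak 15: d1:15  d2:10  d3:5  d4:2  d5:0  d6:0.
Shift Item 3→4, Item 4→5.
Schedule Item 1@1, Item 2@1, Item 3@4, Item 4@5, Item 5@1: d1:7  d2:7  d3:5  d4:7  d5:3  d6:3 — peak 7.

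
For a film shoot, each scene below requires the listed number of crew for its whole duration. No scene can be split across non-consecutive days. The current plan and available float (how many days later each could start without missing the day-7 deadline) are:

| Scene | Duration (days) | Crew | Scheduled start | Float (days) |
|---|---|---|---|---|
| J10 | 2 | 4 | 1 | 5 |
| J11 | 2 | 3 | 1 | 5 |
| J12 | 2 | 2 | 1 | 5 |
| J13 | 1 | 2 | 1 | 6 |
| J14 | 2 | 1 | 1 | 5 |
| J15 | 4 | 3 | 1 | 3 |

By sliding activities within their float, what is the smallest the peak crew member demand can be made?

Early-start (J10@1, J11@1, J12@1, J13@1, J14@1, J15@1) gives peak 15: d1:15  d2:13  d3:3  d4:3  d5:0  d6:0  d7:0.
Shift J11→3, J13→3, J14→5, J15→4.
Schedule J10@1, J11@3, J12@1, J13@3, J14@5, J15@4: d1:6  d2:6  d3:5  d4:6  d5:4  d6:4  d7:3 — peak 6.

6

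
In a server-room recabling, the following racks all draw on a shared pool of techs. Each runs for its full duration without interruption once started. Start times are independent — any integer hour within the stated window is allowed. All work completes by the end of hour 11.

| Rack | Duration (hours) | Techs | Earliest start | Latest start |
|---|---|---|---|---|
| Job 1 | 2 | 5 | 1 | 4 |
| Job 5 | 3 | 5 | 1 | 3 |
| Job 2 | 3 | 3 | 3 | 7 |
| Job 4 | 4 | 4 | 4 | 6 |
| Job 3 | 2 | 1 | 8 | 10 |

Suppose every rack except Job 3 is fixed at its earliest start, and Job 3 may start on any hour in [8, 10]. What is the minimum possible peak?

10

Job 3@8: h1:10  h2:10  h3:8  h4:7  h5:7  h6:4  h7:4  h8:1  h9:1  h10:0  h11:0 → peak 10
Job 3@9: h1:10  h2:10  h3:8  h4:7  h5:7  h6:4  h7:4  h8:0  h9:1  h10:1  h11:0 → peak 10
Job 3@10: h1:10  h2:10  h3:8  h4:7  h5:7  h6:4  h7:4  h8:0  h9:0  h10:1  h11:1 → peak 10
Best is Job 3@8, peak 10.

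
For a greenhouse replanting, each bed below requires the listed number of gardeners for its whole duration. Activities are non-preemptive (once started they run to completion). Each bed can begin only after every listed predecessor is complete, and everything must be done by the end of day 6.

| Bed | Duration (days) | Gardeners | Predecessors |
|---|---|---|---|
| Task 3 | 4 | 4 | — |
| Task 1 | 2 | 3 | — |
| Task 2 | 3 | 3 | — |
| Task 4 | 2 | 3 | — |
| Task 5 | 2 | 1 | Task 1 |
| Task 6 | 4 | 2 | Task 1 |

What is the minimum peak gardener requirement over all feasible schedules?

9

Early-start (Task 3@1, Task 1@1, Task 2@1, Task 4@1, Task 5@3, Task 6@3) gives peak 13: d1:13  d2:13  d3:10  d4:7  d5:2  d6:2.
Shift Task 2→3, Task 4→5, Task 5→5.
Schedule Task 3@1, Task 1@1, Task 2@3, Task 4@5, Task 5@5, Task 6@3: d1:7  d2:7  d3:9  d4:9  d5:9  d6:6 — peak 9.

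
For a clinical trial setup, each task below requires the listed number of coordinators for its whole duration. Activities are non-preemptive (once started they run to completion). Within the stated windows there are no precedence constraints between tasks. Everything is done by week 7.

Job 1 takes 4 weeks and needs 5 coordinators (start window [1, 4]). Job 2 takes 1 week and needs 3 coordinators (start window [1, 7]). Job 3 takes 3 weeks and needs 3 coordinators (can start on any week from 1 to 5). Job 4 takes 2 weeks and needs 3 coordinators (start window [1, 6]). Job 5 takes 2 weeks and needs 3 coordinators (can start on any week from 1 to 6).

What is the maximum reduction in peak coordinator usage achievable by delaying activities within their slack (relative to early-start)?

Early-start peak: w1:17  w2:14  w3:8  w4:5  w5:0  w6:0  w7:0 ⇒ 17.
Leveled (Job 1@1, Job 2@1, Job 3@2, Job 4@5, Job 5@5): w1:8  w2:8  w3:8  w4:8  w5:6  w6:6  w7:0 ⇒ 8.
Reduction 17 − 8 = 9.

9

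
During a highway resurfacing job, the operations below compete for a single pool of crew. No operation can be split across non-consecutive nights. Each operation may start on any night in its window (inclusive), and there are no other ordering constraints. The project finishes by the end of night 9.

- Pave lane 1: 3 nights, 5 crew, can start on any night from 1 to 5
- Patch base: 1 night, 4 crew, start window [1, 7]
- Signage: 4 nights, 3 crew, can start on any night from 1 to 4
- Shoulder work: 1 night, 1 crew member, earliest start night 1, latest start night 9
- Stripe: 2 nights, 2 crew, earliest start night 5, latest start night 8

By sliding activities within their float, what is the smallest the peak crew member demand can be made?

Early-start (Pave lane 1@1, Patch base@1, Signage@1, Shoulder work@1, Stripe@5) gives peak 13: n1:13  n2:8  n3:8  n4:3  n5:2  n6:2  n7:0  n8:0  n9:0.
Shift Patch base→4, Signage→4.
Schedule Pave lane 1@1, Patch base@4, Signage@4, Shoulder work@1, Stripe@5: n1:6  n2:5  n3:5  n4:7  n5:5  n6:5  n7:3  n8:0  n9:0 — peak 7.

7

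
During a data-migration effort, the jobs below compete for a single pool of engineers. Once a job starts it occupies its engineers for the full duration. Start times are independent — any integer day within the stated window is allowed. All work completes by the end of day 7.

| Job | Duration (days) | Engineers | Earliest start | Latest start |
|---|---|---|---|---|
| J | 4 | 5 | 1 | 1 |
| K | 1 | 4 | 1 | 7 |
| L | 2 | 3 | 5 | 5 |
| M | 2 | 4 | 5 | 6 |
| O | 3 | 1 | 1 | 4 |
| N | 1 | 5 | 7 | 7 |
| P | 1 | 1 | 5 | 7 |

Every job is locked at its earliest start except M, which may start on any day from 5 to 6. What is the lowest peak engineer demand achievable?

M@5: d1:10  d2:6  d3:6  d4:5  d5:8  d6:7  d7:5 → peak 10
M@6: d1:10  d2:6  d3:6  d4:5  d5:4  d6:7  d7:9 → peak 10
Best is M@5, peak 10.

10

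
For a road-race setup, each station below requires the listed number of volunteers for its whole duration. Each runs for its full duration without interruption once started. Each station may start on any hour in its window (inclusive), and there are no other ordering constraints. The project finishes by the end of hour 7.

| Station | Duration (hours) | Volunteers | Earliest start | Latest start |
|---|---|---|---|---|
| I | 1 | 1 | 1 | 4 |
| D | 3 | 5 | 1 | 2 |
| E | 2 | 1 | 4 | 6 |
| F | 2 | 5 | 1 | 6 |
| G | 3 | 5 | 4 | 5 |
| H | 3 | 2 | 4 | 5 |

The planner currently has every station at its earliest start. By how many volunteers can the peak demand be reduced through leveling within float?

Early-start peak: h1:11  h2:10  h3:5  h4:8  h5:8  h6:7  h7:0 ⇒ 11.
Leveled (I@1, D@1, E@4, F@2, G@4, H@4): h1:6  h2:10  h3:10  h4:8  h5:8  h6:7  h7:0 ⇒ 10.
Reduction 11 − 10 = 1.

1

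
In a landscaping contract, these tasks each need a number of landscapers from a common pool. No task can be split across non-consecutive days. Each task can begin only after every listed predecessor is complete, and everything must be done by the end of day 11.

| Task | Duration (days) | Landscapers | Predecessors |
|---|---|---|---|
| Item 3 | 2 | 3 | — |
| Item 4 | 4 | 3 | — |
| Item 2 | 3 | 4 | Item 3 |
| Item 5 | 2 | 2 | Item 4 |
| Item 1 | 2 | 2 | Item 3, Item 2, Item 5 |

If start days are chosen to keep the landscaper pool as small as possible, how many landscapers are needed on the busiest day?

5

Early-start (Item 3@1, Item 4@1, Item 2@3, Item 5@5, Item 1@7) gives peak 7: d1:6  d2:6  d3:7  d4:7  d5:6  d6:2  d7:2  d8:2  d9:0  d10:0  d11:0.
Shift Item 3→5, Item 2→7, Item 1→10.
Schedule Item 3@5, Item 4@1, Item 2@7, Item 5@5, Item 1@10: d1:3  d2:3  d3:3  d4:3  d5:5  d6:5  d7:4  d8:4  d9:4  d10:2  d11:2 — peak 5.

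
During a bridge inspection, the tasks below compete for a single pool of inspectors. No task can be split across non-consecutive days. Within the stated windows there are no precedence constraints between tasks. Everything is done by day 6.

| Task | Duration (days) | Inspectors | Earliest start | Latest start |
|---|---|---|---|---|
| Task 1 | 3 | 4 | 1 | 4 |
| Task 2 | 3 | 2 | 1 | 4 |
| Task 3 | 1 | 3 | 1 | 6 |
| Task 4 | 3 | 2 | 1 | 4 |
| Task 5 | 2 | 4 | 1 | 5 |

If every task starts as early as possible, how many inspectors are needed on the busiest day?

15

Early-start schedule: Task 1@1, Task 2@1, Task 3@1, Task 4@1, Task 5@1.
Load per day: day 1: 15, day 2: 12, day 3: 8, day 4: 0, day 5: 0, day 6: 0.
Peak is 15.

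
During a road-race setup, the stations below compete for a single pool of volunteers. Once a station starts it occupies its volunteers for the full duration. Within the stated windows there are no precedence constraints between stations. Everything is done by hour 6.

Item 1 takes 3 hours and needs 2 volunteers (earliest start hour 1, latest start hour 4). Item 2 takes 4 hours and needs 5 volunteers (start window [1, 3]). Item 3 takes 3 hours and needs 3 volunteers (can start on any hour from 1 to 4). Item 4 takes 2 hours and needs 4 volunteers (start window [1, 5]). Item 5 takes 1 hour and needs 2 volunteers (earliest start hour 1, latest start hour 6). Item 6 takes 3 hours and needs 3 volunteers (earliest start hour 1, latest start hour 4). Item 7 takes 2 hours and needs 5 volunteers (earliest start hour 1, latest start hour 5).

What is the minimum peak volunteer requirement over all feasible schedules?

11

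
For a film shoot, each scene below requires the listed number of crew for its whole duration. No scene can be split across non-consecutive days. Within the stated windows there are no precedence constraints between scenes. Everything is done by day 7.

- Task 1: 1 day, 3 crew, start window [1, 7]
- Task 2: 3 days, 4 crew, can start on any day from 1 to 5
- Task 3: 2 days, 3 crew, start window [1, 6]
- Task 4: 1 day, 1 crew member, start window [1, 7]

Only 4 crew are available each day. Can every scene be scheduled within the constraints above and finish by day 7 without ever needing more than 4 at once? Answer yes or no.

yes

Schedule Task 1@1, Task 2@2, Task 3@5, Task 4@1: d1:4  d2:4  d3:4  d4:4  d5:3  d6:3  d7:0 — peak 4 ≤ 4.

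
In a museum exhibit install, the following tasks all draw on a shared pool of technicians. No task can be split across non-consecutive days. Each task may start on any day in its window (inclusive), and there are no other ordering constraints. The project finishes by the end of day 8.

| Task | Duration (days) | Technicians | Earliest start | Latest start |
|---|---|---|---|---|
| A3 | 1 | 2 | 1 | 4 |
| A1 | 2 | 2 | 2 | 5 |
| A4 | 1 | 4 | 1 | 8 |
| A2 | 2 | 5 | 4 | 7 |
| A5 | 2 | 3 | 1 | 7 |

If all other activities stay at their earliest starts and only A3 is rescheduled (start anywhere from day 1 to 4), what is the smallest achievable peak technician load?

A3@1: d1:9  d2:5  d3:2  d4:5  d5:5  d6:0  d7:0  d8:0 → peak 9
A3@2: d1:7  d2:7  d3:2  d4:5  d5:5  d6:0  d7:0  d8:0 → peak 7
A3@3: d1:7  d2:5  d3:4  d4:5  d5:5  d6:0  d7:0  d8:0 → peak 7
A3@4: d1:7  d2:5  d3:2  d4:7  d5:5  d6:0  d7:0  d8:0 → peak 7
Best is A3@2, peak 7.

7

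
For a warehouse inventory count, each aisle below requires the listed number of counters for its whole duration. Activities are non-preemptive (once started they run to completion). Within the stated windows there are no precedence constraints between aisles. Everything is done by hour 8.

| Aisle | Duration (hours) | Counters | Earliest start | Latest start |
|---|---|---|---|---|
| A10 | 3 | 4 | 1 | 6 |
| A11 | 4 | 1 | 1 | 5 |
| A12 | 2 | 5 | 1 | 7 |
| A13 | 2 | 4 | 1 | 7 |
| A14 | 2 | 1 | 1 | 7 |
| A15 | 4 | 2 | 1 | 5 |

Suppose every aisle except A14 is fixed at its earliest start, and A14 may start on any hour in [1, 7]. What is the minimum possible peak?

16

A14@1: h1:17  h2:17  h3:7  h4:3  h5:0  h6:0  h7:0  h8:0 → peak 17
A14@2: h1:16  h2:17  h3:8  h4:3  h5:0  h6:0  h7:0  h8:0 → peak 17
A14@3: h1:16  h2:16  h3:8  h4:4  h5:0  h6:0  h7:0  h8:0 → peak 16
A14@4: h1:16  h2:16  h3:7  h4:4  h5:1  h6:0  h7:0  h8:0 → peak 16
A14@5: h1:16  h2:16  h3:7  h4:3  h5:1  h6:1  h7:0  h8:0 → peak 16
A14@6: h1:16  h2:16  h3:7  h4:3  h5:0  h6:1  h7:1  h8:0 → peak 16
A14@7: h1:16  h2:16  h3:7  h4:3  h5:0  h6:0  h7:1  h8:1 → peak 16
Best is A14@3, peak 16.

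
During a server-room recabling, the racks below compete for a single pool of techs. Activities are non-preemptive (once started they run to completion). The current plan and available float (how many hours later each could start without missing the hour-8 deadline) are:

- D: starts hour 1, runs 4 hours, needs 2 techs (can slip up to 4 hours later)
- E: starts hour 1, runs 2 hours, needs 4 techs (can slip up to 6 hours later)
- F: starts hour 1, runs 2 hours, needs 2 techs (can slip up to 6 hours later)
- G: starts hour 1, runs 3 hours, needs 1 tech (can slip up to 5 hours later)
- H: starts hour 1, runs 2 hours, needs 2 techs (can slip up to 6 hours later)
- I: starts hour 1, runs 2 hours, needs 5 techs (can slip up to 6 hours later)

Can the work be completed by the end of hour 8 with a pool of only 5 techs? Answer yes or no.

yes

Schedule D@1, E@5, F@1, G@1, H@3, I@7: h1:5  h2:5  h3:5  h4:4  h5:4  h6:4  h7:5  h8:5 — peak 5 ≤ 5.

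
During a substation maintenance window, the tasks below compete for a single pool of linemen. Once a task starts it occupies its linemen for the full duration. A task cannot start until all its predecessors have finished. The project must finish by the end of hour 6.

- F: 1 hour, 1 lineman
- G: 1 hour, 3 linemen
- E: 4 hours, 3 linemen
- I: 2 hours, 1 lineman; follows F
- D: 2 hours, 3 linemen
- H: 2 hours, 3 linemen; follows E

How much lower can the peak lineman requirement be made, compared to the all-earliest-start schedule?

4

Early-start peak: h1:10  h2:7  h3:4  h4:3  h5:3  h6:3 ⇒ 10.
Leveled (F@1, G@2, E@1, I@3, D@5, H@5): h1:4  h2:6  h3:4  h4:4  h5:6  h6:6 ⇒ 6.
Reduction 10 − 6 = 4.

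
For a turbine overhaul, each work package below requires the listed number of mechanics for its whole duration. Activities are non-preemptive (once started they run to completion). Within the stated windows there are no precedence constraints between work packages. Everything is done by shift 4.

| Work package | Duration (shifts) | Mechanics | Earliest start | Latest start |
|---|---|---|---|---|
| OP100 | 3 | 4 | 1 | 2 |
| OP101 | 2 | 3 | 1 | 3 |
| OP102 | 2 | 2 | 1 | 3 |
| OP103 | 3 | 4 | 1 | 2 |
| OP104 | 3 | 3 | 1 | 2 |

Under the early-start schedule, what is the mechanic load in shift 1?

At early start, shift 1 has: OP100, OP101, OP102, OP103, OP104.
Demand: 4 + 3 + 2 + 4 + 3 = 16.

16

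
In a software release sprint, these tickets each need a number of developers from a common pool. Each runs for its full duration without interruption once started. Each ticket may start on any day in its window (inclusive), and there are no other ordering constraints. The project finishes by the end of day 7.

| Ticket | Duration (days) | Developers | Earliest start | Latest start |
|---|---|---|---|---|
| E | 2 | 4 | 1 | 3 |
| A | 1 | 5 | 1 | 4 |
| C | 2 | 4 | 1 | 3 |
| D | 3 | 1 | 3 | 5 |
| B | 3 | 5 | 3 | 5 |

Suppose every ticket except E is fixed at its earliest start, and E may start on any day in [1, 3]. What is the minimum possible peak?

10

E@1: d1:13  d2:8  d3:6  d4:6  d5:6  d6:0  d7:0 → peak 13
E@2: d1:9  d2:8  d3:10  d4:6  d5:6  d6:0  d7:0 → peak 10
E@3: d1:9  d2:4  d3:10  d4:10  d5:6  d6:0  d7:0 → peak 10
Best is E@2, peak 10.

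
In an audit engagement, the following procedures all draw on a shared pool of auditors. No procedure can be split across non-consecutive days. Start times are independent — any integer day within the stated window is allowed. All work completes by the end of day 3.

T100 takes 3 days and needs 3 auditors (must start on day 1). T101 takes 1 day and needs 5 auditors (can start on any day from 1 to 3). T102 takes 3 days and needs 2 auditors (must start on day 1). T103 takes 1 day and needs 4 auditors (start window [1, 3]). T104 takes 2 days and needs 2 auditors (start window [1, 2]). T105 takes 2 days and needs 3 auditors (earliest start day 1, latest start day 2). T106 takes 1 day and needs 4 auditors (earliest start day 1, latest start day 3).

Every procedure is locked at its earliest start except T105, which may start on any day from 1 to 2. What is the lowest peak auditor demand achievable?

20

T105@1: d1:23  d2:10  d3:5 → peak 23
T105@2: d1:20  d2:10  d3:8 → peak 20
Best is T105@2, peak 20.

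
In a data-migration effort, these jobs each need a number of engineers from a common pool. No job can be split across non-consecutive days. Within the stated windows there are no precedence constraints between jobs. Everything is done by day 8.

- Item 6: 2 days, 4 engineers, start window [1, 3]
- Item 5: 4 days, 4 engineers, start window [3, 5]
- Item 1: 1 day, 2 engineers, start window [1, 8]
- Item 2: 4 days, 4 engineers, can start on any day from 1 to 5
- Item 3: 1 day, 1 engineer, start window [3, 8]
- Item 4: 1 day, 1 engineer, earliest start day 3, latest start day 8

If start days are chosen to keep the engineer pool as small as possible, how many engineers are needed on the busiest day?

8

Early-start (Item 6@1, Item 5@3, Item 1@1, Item 2@1, Item 3@3, Item 4@3) gives peak 10: d1:10  d2:8  d3:10  d4:8  d5:4  d6:4  d7:0  d8:0.
Shift Item 2→2, Item 3→6, Item 4→6.
Schedule Item 6@1, Item 5@3, Item 1@1, Item 2@2, Item 3@6, Item 4@6: d1:6  d2:8  d3:8  d4:8  d5:8  d6:6  d7:0  d8:0 — peak 8.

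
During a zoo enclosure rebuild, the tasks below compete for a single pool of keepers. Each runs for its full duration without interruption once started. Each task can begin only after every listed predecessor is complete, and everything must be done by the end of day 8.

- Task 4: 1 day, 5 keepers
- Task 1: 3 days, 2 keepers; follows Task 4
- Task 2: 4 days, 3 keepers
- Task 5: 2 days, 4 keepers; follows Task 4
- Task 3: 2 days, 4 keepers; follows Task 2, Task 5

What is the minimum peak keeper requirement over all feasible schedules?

7

Early-start (Task 4@1, Task 1@2, Task 2@1, Task 5@2, Task 3@5) gives peak 9: d1:8  d2:9  d3:9  d4:5  d5:4  d6:4  d7:0  d8:0.
Shift Task 2→2, Task 5→5, Task 3→7.
Schedule Task 4@1, Task 1@2, Task 2@2, Task 5@5, Task 3@7: d1:5  d2:5  d3:5  d4:5  d5:7  d6:4  d7:4  d8:4 — peak 7.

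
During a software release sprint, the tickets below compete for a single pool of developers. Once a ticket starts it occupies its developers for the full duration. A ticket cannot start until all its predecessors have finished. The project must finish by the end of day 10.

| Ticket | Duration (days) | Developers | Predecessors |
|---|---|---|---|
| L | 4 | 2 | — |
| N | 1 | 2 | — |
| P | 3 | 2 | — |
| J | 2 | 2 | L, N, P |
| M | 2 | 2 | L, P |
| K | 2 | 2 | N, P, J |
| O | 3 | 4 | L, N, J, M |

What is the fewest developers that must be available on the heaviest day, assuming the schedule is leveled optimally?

6

Schedule L@1, N@1, P@1, J@5, M@5, K@7, O@7: d1:6  d2:4  d3:4  d4:2  d5:4  d6:4  d7:6  d8:6  d9:4  d10:0 — peak 6.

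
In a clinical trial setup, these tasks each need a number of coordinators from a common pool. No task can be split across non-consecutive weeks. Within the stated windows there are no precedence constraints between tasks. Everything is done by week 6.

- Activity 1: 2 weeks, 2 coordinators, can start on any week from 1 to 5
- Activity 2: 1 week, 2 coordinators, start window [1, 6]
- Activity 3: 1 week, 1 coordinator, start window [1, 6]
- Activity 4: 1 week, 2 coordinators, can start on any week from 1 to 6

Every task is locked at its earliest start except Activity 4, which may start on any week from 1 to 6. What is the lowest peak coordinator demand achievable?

Activity 4@1: w1:7  w2:2  w3:0  w4:0  w5:0  w6:0 → peak 7
Activity 4@2: w1:5  w2:4  w3:0  w4:0  w5:0  w6:0 → peak 5
Activity 4@3: w1:5  w2:2  w3:2  w4:0  w5:0  w6:0 → peak 5
Activity 4@4: w1:5  w2:2  w3:0  w4:2  w5:0  w6:0 → peak 5
Activity 4@5: w1:5  w2:2  w3:0  w4:0  w5:2  w6:0 → peak 5
Activity 4@6: w1:5  w2:2  w3:0  w4:0  w5:0  w6:2 → peak 5
Best is Activity 4@2, peak 5.

5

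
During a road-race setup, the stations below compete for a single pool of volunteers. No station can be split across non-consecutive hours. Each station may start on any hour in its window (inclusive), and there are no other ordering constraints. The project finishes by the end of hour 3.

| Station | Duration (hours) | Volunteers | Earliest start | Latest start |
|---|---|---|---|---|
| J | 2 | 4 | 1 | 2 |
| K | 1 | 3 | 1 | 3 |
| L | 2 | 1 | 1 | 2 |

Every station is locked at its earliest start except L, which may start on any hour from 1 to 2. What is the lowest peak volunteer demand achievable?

7

L@1: h1:8  h2:5  h3:0 → peak 8
L@2: h1:7  h2:5  h3:1 → peak 7
Best is L@2, peak 7.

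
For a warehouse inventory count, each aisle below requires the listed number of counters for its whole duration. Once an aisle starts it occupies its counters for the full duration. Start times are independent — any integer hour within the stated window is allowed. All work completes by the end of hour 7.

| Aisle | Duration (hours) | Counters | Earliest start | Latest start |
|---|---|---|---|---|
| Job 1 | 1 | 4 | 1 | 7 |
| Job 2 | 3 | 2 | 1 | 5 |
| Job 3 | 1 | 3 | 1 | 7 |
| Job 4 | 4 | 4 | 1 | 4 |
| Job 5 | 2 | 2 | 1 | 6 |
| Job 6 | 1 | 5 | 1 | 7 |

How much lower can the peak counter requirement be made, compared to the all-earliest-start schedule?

14

Early-start peak: h1:20  h2:8  h3:6  h4:4  h5:0  h6:0  h7:0 ⇒ 20.
Leveled (Job 1@1, Job 2@1, Job 3@2, Job 4@3, Job 5@4, Job 6@7): h1:6  h2:5  h3:6  h4:6  h5:6  h6:4  h7:5 ⇒ 6.
Reduction 20 − 6 = 14.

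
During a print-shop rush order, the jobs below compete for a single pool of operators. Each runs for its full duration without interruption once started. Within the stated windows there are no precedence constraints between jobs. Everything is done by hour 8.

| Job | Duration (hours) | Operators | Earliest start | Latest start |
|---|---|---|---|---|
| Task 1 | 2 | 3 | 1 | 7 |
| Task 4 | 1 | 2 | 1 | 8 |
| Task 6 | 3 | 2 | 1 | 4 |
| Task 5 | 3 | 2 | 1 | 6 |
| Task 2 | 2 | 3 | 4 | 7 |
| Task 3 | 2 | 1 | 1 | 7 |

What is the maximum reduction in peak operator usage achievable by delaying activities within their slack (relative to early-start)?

6

Early-start peak: h1:10  h2:8  h3:4  h4:3  h5:3  h6:0  h7:0  h8:0 ⇒ 10.
Leveled (Task 1@1, Task 4@3, Task 6@3, Task 5@4, Task 2@7, Task 3@1): h1:4  h2:4  h3:4  h4:4  h5:4  h6:2  h7:3  h8:3 ⇒ 4.
Reduction 10 − 4 = 6.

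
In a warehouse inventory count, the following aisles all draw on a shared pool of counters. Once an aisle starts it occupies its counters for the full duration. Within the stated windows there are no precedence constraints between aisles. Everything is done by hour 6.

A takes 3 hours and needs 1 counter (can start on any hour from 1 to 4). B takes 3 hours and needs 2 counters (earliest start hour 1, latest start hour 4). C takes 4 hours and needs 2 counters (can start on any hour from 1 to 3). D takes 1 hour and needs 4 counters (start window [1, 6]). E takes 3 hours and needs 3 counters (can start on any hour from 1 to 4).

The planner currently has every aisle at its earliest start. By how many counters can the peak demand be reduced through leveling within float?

Early-start peak: h1:12  h2:8  h3:8  h4:2  h5:0  h6:0 ⇒ 12.
Leveled (A@1, B@4, C@1, D@5, E@1): h1:6  h2:6  h3:6  h4:4  h5:6  h6:2 ⇒ 6.
Reduction 12 − 6 = 6.

6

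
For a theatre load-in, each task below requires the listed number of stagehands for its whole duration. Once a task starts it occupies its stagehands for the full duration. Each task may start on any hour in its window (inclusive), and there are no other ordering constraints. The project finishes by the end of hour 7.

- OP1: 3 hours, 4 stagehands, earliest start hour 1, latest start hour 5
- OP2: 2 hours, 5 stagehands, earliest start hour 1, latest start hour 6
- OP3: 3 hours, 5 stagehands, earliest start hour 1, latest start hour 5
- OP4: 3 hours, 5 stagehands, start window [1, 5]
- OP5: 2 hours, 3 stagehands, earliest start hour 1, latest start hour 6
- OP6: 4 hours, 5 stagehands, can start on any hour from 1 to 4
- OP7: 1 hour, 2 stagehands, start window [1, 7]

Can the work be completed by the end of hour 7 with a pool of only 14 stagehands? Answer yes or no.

Schedule OP1@1, OP2@1, OP3@1, OP4@3, OP5@4, OP6@4, OP7@6: h1:14  h2:14  h3:14  h4:13  h5:13  h6:7  h7:5 — peak 14 ≤ 14.

yes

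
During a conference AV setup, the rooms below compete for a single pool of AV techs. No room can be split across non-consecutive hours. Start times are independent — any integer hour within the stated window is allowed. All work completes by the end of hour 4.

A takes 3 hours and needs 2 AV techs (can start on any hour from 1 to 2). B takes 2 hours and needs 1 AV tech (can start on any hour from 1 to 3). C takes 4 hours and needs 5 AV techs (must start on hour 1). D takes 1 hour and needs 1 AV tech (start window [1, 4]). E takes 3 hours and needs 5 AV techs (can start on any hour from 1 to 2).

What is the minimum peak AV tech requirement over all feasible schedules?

Early-start (A@1, B@1, C@1, D@1, E@1) gives peak 14: h1:14  h2:13  h3:12  h4:5.
Shift E→2.
Schedule A@1, B@1, C@1, D@1, E@2: h1:9  h2:13  h3:12  h4:10 — peak 13.

13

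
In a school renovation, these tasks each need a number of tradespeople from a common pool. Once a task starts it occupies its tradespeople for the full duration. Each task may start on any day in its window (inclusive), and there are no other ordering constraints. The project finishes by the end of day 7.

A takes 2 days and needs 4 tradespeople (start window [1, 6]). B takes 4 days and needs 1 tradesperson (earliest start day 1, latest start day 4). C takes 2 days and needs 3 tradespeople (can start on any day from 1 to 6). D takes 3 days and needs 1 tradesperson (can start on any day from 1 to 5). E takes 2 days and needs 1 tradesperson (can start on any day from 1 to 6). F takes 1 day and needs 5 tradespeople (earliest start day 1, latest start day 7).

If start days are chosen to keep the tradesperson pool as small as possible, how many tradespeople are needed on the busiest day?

Early-start (A@1, B@1, C@1, D@1, E@1, F@1) gives peak 15: d1:15  d2:10  d3:2  d4:1  d5:0  d6:0  d7:0.
Shift C→3, D→3, E→5, F→7.
Schedule A@1, B@1, C@3, D@3, E@5, F@7: d1:5  d2:5  d3:5  d4:5  d5:2  d6:1  d7:5 — peak 5.

5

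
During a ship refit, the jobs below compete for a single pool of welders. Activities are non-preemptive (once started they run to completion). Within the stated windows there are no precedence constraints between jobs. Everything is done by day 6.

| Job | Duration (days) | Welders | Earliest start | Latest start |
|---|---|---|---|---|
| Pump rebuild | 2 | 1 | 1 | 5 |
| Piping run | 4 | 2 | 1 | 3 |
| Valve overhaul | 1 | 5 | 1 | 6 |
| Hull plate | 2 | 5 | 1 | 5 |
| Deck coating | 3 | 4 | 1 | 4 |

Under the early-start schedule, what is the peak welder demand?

Early-start schedule: Pump rebuild@1, Piping run@1, Valve overhaul@1, Hull plate@1, Deck coating@1.
Load per day: day 1: 17, day 2: 12, day 3: 6, day 4: 2, day 5: 0, day 6: 0.
Peak is 17.

17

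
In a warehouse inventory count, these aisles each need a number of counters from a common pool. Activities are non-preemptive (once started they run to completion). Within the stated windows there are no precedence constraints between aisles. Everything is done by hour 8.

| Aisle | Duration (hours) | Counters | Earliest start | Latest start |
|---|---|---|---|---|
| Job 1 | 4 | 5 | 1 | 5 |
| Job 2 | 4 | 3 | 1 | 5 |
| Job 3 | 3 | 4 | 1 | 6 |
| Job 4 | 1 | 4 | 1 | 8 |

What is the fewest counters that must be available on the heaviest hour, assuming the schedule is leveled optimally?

Early-start (Job 1@1, Job 2@1, Job 3@1, Job 4@1) gives peak 16: h1:16  h2:12  h3:12  h4:8  h5:0  h6:0  h7:0  h8:0.
Shift Job 2→5, Job 3→5, Job 4→8.
Schedule Job 1@1, Job 2@5, Job 3@5, Job 4@8: h1:5  h2:5  h3:5  h4:5  h5:7  h6:7  h7:7  h8:7 — peak 7.

7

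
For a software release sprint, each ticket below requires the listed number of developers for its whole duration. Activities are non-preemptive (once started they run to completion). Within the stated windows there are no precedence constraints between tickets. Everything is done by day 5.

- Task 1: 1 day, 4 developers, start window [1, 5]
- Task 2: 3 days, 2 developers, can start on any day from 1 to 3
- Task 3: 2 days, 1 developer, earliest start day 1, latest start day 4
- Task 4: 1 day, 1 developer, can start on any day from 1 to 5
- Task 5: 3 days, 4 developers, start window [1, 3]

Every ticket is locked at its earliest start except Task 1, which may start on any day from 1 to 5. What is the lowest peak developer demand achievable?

Task 1@1: d1:12  d2:7  d3:6  d4:0  d5:0 → peak 12
Task 1@2: d1:8  d2:11  d3:6  d4:0  d5:0 → peak 11
Task 1@3: d1:8  d2:7  d3:10  d4:0  d5:0 → peak 10
Task 1@4: d1:8  d2:7  d3:6  d4:4  d5:0 → peak 8
Task 1@5: d1:8  d2:7  d3:6  d4:0  d5:4 → peak 8
Best is Task 1@4, peak 8.

8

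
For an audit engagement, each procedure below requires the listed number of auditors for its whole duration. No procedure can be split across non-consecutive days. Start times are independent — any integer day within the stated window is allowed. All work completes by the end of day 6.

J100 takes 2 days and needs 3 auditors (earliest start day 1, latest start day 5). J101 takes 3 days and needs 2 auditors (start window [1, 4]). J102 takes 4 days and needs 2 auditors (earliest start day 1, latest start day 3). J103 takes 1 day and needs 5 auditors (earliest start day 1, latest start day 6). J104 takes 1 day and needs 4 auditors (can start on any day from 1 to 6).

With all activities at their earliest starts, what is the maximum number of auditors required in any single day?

16

Early-start schedule: J100@1, J101@1, J102@1, J103@1, J104@1.
Load per day: day 1: 16, day 2: 7, day 3: 4, day 4: 2, day 5: 0, day 6: 0.
Peak is 16.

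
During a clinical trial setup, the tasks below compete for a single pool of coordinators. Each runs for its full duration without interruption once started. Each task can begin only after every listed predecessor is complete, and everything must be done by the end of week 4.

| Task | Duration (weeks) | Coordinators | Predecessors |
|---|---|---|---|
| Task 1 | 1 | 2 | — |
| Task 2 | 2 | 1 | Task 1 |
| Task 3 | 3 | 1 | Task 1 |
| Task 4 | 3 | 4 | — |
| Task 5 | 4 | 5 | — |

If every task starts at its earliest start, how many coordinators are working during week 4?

6

At early start, week 4 has: Task 3, Task 5.
Demand: 1 + 5 = 6.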